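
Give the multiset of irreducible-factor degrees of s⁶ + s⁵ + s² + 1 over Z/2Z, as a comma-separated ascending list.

1, 2, 3

Write g(s) = s⁶ + s⁵ + s² + 1.
Roots in Z/2Z: g(0) = 1; g(1) = 0 → root.
Linear factors from roots: (s + 1).
Complete factorization: g(s) = (s + 1)·(s² + s + 1)·(s³ + s² + 1).
Factor degrees with multiplicity: 1 + 2 + 3 = 6.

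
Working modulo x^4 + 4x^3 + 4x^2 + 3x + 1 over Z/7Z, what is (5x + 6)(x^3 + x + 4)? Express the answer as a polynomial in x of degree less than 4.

6x^2 + 4x + 5

Multiply in Z/7Z[x]: (5x + 6)·(x^3 + x + 4) = 5x^4 + 6x^3 + 5x^2 + 5x + 3.
Reduce using x^4 ≡ 3x^3 + 3x^2 + 4x + 6 (mod x^4 + 4x^3 + 4x^2 + 3x + 1).
Reduced: 6x^2 + 4x + 5.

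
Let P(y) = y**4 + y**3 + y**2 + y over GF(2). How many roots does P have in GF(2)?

2

Evaluate at each of the 2 elements of GF(2):
P(0) = 0 → root; P(1) = 0 → root.
Roots: {0, 1}.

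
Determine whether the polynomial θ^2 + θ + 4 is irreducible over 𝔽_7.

Yes

Write g(θ) = θ^2 + θ + 4.
Check for roots in 𝔽_7: g(0) = 4; g(1) = 6; g(2) = 3; g(3) = 2; g(4) = 3; g(5) = 6; g(6) = 4.
No roots. A degree-2 polynomial over a field with no linear factor is irreducible.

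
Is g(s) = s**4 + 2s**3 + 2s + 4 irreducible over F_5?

Check for roots in F_5: g(0) = 4; g(1) = 4; g(2) = 0 → root; g(3) = 0 → root; g(4) = 1.
g(2) = 0, so (s − 2) divides g(s); g is reducible.

No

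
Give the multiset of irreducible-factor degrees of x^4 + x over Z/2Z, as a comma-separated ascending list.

Write g(x) = x^4 + x.
Roots in Z/2Z: g(0) = 0 → root; g(1) = 0 → root.
Linear factors from roots: (x), (x + 1).
Complete factorization: g(x) = (x)·(x + 1)·(x^2 + x + 1).
Factor degrees with multiplicity: 1 + 1 + 2 = 4.

1, 1, 2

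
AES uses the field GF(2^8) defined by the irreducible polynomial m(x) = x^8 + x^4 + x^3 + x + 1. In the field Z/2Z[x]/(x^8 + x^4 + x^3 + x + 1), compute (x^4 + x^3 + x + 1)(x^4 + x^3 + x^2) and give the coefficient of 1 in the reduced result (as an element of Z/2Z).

Multiply in Z/2Z[x]: (x^4 + x^3 + x + 1)·(x^4 + x^3 + x^2) = x^8 + x^2.
Reduce using x^8 ≡ x^4 + x^3 + x + 1 (mod x^8 + x^4 + x^3 + x + 1).
Reduced: x^4 + x^3 + x^2 + x + 1.

1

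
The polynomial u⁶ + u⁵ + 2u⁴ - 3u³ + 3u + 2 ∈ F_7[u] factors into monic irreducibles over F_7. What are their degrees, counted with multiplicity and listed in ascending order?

Write g(u) = u⁶ + u⁵ + 2u⁴ - 3u³ + 3u + 2.
Linear factors from roots: (u - 2), (u - 3), (u + 2).
Complete factorization: g(u) = (u + 2)·(u - 3)·(u - 2)·(u³ - 3u² - 3u - 1).
Factor degrees with multiplicity: 1 + 1 + 1 + 3 = 6.

1, 1, 1, 3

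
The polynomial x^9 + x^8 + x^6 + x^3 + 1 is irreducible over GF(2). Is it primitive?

Write f(x) = x^9 + x^8 + x^6 + x^3 + 1.
|GF(2^9)^×| = 2^9 − 1 = 511. Prime factorization: 511 = 7·73.
f is primitive ⇔ x has order 511 in GF(2)[x]/(f), i.e. x^(511/q) ≠ 1 for each prime q | 511.
x^(73) mod f = 1
x^(7) mod f = x^7.
Since x^(73) = 1, the order of x divides 73 < 511; not primitive.

No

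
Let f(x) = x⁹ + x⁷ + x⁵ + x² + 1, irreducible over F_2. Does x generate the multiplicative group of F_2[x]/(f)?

|GF(2^9)^×| = 2^9 − 1 = 511. Prime factorization: 511 = 7·73.
f is primitive ⇔ x has order 511 in GF(2)[x]/(f), i.e. x^(511/q) ≠ 1 for each prime q | 511.
x^(73) mod f = x⁸ + x⁷ + x⁶ + x⁵ + x³ + x.
x^(7) mod f = x⁷.
None equal 1, so x has full order 511; f is primitive.

Yes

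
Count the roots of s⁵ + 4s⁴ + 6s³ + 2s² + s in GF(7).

Write g(s) = s⁵ + 4s⁴ + 6s³ + 2s² + s.
Evaluate at each of the 7 elements of GF(7):
g(0) = 0 → root; g(1) = 0 → root; g(2) = 0 → root; g(3) = 1; g(4) = 4; g(5) = 4; g(6) = 5.
Roots: {0, 1, 2}.

3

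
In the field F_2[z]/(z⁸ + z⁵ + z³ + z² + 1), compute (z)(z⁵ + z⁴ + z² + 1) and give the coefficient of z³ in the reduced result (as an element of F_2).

1

Multiply in F_2[z]: (z)·(z⁵ + z⁴ + z² + 1) = z⁶ + z⁵ + z³ + z.
Reduced: z⁶ + z⁵ + z³ + z.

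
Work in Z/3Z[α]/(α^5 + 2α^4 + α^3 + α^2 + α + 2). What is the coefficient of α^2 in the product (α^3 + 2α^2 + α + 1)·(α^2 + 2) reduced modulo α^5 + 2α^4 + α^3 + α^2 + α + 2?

1

Multiply in Z/3Z[α]: (α^3 + 2α^2 + α + 1)·(α^2 + 2) = α^5 + 2α^4 + 2α^2 + 2α + 2.
Reduce using α^5 ≡ α^4 + 2α^3 + 2α^2 + 2α + 1 (mod α^5 + 2α^4 + α^3 + α^2 + α + 2).
Reduced: 2α^3 + α^2 + α.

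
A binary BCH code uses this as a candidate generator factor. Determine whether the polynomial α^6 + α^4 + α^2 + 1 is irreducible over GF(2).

No

Write m(α) = α^6 + α^4 + α^2 + 1.
Check for roots in GF(2): m(0) = 1; m(1) = 0 → root.
m(1) = 0, so (α − 1) divides m(α); m is reducible.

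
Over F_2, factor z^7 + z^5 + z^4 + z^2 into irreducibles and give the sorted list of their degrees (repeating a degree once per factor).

Write g(z) = z^7 + z^5 + z^4 + z^2.
Roots in F_2: g(0) = 0 → root; g(1) = 0 → root.
Linear factors from roots: (z), (z + 1).
Complete factorization: g(z) = (z)^2·(z + 1)^3·(z^2 + z + 1).
Factor degrees with multiplicity: 1 + 1 + 1 + 1 + 1 + 2 = 7.

1, 1, 1, 1, 1, 2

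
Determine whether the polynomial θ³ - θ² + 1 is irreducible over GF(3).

Write f(θ) = θ³ - θ² + 1.
Check for roots in GF(3): f(0) = 1; f(1) = 1; f(2) = 2.
No roots. A degree-3 polynomial over a field with no linear factor is irreducible.

Yes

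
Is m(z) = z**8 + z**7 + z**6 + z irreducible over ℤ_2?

No

Check for roots in ℤ_2: m(0) = 0 → root; m(1) = 0 → root.
m(0) = 0, so (z) divides m(z); m is reducible.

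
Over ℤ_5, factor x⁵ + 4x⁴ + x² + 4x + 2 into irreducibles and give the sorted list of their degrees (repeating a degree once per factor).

Write h(x) = x⁵ + 4x⁴ + x² + 4x + 2.
Roots in ℤ_5: h(0) = 2; h(1) = 2; h(2) = 0 → root; h(3) = 0 → root; h(4) = 2.
Linear factors from roots: (x + 3), (x + 2).
Complete factorization: h(x) = (x + 2)·(x + 3)·(x³ + 4x² + 4x + 2).
Factor degrees with multiplicity: 1 + 1 + 3 = 5.

1, 1, 3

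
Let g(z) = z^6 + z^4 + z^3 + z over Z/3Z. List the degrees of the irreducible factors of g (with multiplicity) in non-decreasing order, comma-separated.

Roots in Z/3Z: g(0) = 0 → root; g(1) = 1; g(2) = 0 → root.
Linear factors from roots: (z), (z + 1).
Complete factorization: g(z) = (z)·(z + 1)^3·(z^2 + 1).
Factor degrees with multiplicity: 1 + 1 + 1 + 1 + 2 = 6.

1, 1, 1, 1, 2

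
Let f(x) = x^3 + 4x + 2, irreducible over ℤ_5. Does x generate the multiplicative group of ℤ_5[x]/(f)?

Yes

|GF(5^3)^×| = 5^3 − 1 = 124. Prime factorization: 124 = 2^2·31.
f is primitive ⇔ x has order 124 in GF(5)[x]/(f), i.e. x^(124/q) ≠ 1 for each prime q | 124.
x^(62) mod f = 4.
x^(4) mod f = x^2 + 3x.
None equal 1, so x has full order 124; f is primitive.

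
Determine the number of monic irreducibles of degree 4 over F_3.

By the necklace-counting formula, N_3(4) = (1/4) Σ_{d|4} μ(4/d)·3^d.
Divisors of 4: 1, 2, 4; μ(4/d) for each: 0, -1, 1.
Σ = − 3^2 + 3^4 = 72.
N = 72/4 = 18.

18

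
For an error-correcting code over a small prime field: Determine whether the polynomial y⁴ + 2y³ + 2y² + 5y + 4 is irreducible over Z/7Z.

No

Write m(y) = y⁴ + 2y³ + 2y² + 5y + 4.
Check for roots in Z/7Z: m(0) = 4; m(1) = 0 → root; m(2) = 5; m(3) = 4; m(4) = 6; m(5) = 2; m(6) = 0 → root.
m(1) = 0, so (y − 1) divides m(y); m is reducible.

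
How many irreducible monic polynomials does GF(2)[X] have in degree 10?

Gauss's count: N_{2}(10) = (1/10) Σ_{d|10} μ(10/d)·2^d.
Divisors of 10: 1, 2, 5, 10; μ(10/d) for each: 1, -1, -1, 1.
Σ = 2^1 − 2^2 − 2^5 + 2^10 = 990.
N = 990/10 = 99.

99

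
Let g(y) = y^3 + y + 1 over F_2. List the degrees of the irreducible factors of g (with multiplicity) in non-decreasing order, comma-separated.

Roots in F_2: g(0) = 1; g(1) = 1.
Complete factorization: g(y) = (y^3 + y + 1).
Factor degrees with multiplicity: 3 = 3.

3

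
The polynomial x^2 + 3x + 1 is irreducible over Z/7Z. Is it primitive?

Write f(x) = x^2 + 3x + 1.
|GF(7^2)^×| = 7^2 − 1 = 48. Prime factorization: 48 = 2^4·3.
f is primitive ⇔ x has order 48 in GF(7)[x]/(f), i.e. x^(48/q) ≠ 1 for each prime q | 48.
x^(24) mod f = 1
x^(16) mod f = 1
Since x^(24) = 1, the order of x divides 24 < 48; not primitive.

No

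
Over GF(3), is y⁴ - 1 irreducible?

No

Write g(y) = y⁴ - 1.
Check for roots in GF(3): g(0) = 2; g(1) = 0 → root; g(2) = 0 → root.
g(1) = 0, so (y − 1) divides g(y); g is reducible.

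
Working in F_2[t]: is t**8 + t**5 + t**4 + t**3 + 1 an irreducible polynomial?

Yes

Write h(t) = t**8 + t**5 + t**4 + t**3 + 1.
Check for roots in F_2: h(0) = 1; h(1) = 1.
No roots, so no linear factors.
Monic irreducibles of degree 2 over GF(2): t**2 + t + 1.
None of them divide h (all give nonzero remainder).
Monic irreducibles of degree 3 over GF(2): t**3 + t + 1, t**3 + t**2 + 1.
None of them divide h (all give nonzero remainder).
Monic irreducibles of degree 4 over GF(2): t**4 + t + 1, t**4 + t**3 + 1, t**4 + t**3 + t**2 + t + 1.
None of them divide h (all give nonzero remainder).
No irreducible factor of degree ≤ 4 exists, so h is irreducible over GF(2).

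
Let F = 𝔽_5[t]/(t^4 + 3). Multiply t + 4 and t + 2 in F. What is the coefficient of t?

1

Multiply in 𝔽_5[t]: (t + 4)·(t + 2) = t^2 + t + 3.
Reduced: t^2 + t + 3.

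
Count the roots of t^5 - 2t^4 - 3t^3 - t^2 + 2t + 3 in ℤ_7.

5

Write f(t) = t^5 - 2t^4 - 3t^3 - t^2 + 2t + 3.
Evaluate at each of the 7 elements of ℤ_7:
f(0) = 3; f(1) = 0 → root; f(2) = 0 → root; f(3) = 0 → root; f(4) = 0 → root; f(5) = 4; f(6) = 0 → root.
Roots: {1, 2, 3, 4, 6}.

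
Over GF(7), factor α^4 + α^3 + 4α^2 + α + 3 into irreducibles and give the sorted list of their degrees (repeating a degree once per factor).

2, 2

Write h(α) = α^4 + α^3 + 4α^2 + α + 3.
Complete factorization: h(α) = (α^2 + 1)·(α^2 + α + 3).
Factor degrees with multiplicity: 2 + 2 = 4.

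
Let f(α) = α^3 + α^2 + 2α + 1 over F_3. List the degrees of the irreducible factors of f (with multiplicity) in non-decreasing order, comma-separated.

3

Roots in F_3: f(0) = 1; f(1) = 2; f(2) = 2.
Complete factorization: f(α) = (α^3 + α^2 + 2α + 1).
Factor degrees with multiplicity: 3 = 3.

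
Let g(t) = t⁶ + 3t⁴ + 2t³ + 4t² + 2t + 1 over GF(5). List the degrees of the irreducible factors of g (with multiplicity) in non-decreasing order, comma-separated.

1, 2, 3

Roots in GF(5): g(0) = 1; g(1) = 3; g(2) = 4; g(3) = 4; g(4) = 0 → root.
Linear factors from roots: (t + 1).
Complete factorization: g(t) = (t + 1)·(t² + t + 2)·(t³ + 3t² + 4t + 3).
Factor degrees with multiplicity: 1 + 2 + 3 = 6.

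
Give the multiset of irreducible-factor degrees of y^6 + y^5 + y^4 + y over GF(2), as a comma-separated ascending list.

1, 1, 1, 3

Write f(y) = y^6 + y^5 + y^4 + y.
Roots in GF(2): f(0) = 0 → root; f(1) = 0 → root.
Linear factors from roots: (y), (y + 1).
Complete factorization: f(y) = (y)·(y + 1)^2·(y^3 + y^2 + 1).
Factor degrees with multiplicity: 1 + 1 + 1 + 3 = 6.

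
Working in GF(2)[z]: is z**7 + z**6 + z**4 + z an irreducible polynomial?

Write P(z) = z**7 + z**6 + z**4 + z.
Check for roots in GF(2): P(0) = 0 → root; P(1) = 0 → root.
P(0) = 0, so (z) divides P(z); P is reducible.

No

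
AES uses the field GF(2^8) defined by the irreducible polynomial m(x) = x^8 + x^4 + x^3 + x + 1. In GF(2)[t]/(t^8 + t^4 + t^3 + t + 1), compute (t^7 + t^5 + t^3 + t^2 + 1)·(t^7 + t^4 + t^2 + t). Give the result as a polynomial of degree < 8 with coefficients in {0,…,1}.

t^4 + t^2 + t

Multiply in GF(2)[t]: (t^7 + t^5 + t^3 + t^2 + 1)·(t^7 + t^4 + t^2 + t) = t^14 + t^12 + t^11 + t^10 + t^9 + t^8 + t^7 + t^5 + t^4 + t^3 + t^2 + t.
Reduce using t^8 ≡ t^4 + t^3 + t + 1 (mod t^8 + t^4 + t^3 + t + 1).
Reduced: t^4 + t^2 + t.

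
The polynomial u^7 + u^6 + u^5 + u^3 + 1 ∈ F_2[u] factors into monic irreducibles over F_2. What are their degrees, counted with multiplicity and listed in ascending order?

Write h(u) = u^7 + u^6 + u^5 + u^3 + 1.
Roots in F_2: h(0) = 1; h(1) = 1.
Complete factorization: h(u) = (u^2 + u + 1)^2·(u^3 + u^2 + 1).
Factor degrees with multiplicity: 2 + 2 + 3 = 7.

2, 2, 3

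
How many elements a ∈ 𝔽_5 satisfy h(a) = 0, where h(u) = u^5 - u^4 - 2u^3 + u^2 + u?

Evaluate at each of the 5 elements of 𝔽_5:
h(0) = 0 → root; h(1) = 0 → root; h(2) = 1; h(3) = 0 → root; h(4) = 0 → root.
Roots: {0, 1, 3, 4}.

4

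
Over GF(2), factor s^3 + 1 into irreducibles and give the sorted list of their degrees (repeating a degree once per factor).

Write g(s) = s^3 + 1.
Roots in GF(2): g(0) = 1; g(1) = 0 → root.
Linear factors from roots: (s + 1).
Complete factorization: g(s) = (s + 1)·(s^2 + s + 1).
Factor degrees with multiplicity: 1 + 2 = 3.

1, 2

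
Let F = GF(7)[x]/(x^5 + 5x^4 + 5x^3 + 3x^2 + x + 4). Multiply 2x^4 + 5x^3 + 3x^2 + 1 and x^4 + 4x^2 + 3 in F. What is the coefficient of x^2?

0

Multiply in GF(7)[x]: (2x^4 + 5x^3 + 3x^2 + 1)·(x^4 + 4x^2 + 3) = 2x^8 + 5x^7 + 4x^6 + 6x^5 + 5x^4 + x^3 + 6x^2 + 3.
Reduce using x^5 ≡ 2x^4 + 2x^3 + 4x^2 + 6x + 3 (mod x^5 + 5x^4 + 5x^3 + 3x^2 + x + 4).
Reduced: 4x^3 + x + 3.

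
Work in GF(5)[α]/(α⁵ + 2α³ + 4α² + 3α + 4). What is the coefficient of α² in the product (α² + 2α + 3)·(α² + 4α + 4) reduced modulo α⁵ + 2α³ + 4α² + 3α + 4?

0

Multiply in GF(5)[α]: (α² + 2α + 3)·(α² + 4α + 4) = α⁴ + α³ + 2.
Reduced: α⁴ + α³ + 2.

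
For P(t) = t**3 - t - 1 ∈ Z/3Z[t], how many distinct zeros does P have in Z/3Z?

Evaluate at each of the 3 elements of Z/3Z:
P(0) = 2; P(1) = 2; P(2) = 2.
No element is a root.

0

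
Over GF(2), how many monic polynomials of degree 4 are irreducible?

By the necklace-counting formula, N_2(4) = (1/4) Σ_{d|4} μ(4/d)·2^d.
Divisors of 4: 1, 2, 4; μ(4/d) for each: 0, -1, 1.
Σ = − 2^2 + 2^4 = 12.
N = 12/4 = 3.

3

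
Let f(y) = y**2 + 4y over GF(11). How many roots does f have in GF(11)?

2

Evaluate at each of the 11 elements of GF(11):
f(0) = 0 → root; f(1) = 5; f(2) = 1; f(3) = 10; f(4) = 10; f(5) = 1; f(6) = 5; f(7) = 0 → root; f(8) = 8; f(9) = 7; f(10) = 8.
Roots: {0, 7}.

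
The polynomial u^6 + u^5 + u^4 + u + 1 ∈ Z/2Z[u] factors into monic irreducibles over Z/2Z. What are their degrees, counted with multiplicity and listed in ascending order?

6

Write h(u) = u^6 + u^5 + u^4 + u + 1.
Roots in Z/2Z: h(0) = 1; h(1) = 1.
Complete factorization: h(u) = (u^6 + u^5 + u^4 + u + 1).
Factor degrees with multiplicity: 6 = 6.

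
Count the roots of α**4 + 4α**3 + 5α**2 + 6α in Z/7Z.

Write P(α) = α**4 + 4α**3 + 5α**2 + 6α.
Evaluate at each of the 7 elements of Z/7Z:
P(0) = 0 → root; P(1) = 2; P(2) = 3; P(3) = 0 → root; P(4) = 0 → root; P(5) = 6; P(6) = 3.
Roots: {0, 3, 4}.

3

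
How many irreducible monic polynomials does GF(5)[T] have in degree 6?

2580

x^(5^6) − x is the product of all monic irreducibles of degree dividing 6; Möbius inversion gives N = (1/6) Σ μ(6/d)·5^d.
Divisors of 6: 1, 2, 3, 6; μ(6/d) for each: 1, -1, -1, 1.
Σ = 5^1 − 5^2 − 5^3 + 5^6 = 15480.
N = 15480/6 = 2580.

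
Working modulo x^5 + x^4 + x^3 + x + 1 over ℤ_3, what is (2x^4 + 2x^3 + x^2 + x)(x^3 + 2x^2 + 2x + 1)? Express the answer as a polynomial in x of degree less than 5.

Multiply in ℤ_3[x]: (2x^4 + 2x^3 + x^2 + x)·(x^3 + 2x^2 + 2x + 1) = 2x^7 + x.
Reduce using x^5 ≡ 2x^4 + 2x^3 + 2x + 2 (mod x^5 + x^4 + x^3 + x + 1).
Reduced: 2x^4 + x^3.

2x^4 + x^3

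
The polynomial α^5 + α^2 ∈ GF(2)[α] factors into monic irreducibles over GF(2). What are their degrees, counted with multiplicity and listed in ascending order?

Write g(α) = α^5 + α^2.
Roots in GF(2): g(0) = 0 → root; g(1) = 0 → root.
Linear factors from roots: (α), (α + 1).
Complete factorization: g(α) = (α + 1)·(α)^2·(α^2 + α + 1).
Factor degrees with multiplicity: 1 + 1 + 1 + 2 = 5.

1, 1, 1, 2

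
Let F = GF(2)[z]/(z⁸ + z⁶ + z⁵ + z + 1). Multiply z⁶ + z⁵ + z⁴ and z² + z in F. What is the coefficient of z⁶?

1

Multiply in GF(2)[z]: (z⁶ + z⁵ + z⁴)·(z² + z) = z⁸ + z⁵.
Reduce using z⁸ ≡ z⁶ + z⁵ + z + 1 (mod z⁸ + z⁶ + z⁵ + z + 1).
Reduced: z⁶ + z + 1.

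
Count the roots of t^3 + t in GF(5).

Write f(t) = t^3 + t.
Evaluate at each of the 5 elements of GF(5):
f(0) = 0 → root; f(1) = 2; f(2) = 0 → root; f(3) = 0 → root; f(4) = 3.
Roots: {0, 2, 3}.

3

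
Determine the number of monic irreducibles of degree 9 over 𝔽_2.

The number of monic irreducibles of degree 9 over GF(2) is (1/9)·Σ_{d∣9} μ(9/d) 2^d.
Divisors of 9: 1, 3, 9; μ(9/d) for each: 0, -1, 1.
Σ = − 2^3 + 2^9 = 504.
N = 504/9 = 56.

56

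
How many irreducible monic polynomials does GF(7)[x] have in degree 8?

Gauss's count: N_{7}(8) = (1/8) Σ_{d|8} μ(8/d)·7^d.
Divisors of 8: 1, 2, 4, 8; μ(8/d) for each: 0, 0, -1, 1.
Σ = − 7^4 + 7^8 = 5762400.
N = 5762400/8 = 720300.

720300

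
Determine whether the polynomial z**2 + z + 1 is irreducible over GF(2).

Yes

Write P(z) = z**2 + z + 1.
Check for roots in GF(2): P(0) = 1; P(1) = 1.
No roots. A degree-2 polynomial over a field with no linear factor is irreducible.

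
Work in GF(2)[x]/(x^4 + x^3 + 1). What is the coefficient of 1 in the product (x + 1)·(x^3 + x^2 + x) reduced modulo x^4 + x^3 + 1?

Multiply in GF(2)[x]: (x + 1)·(x^3 + x^2 + x) = x^4 + x.
Reduce using x^4 ≡ x^3 + 1 (mod x^4 + x^3 + 1).
Reduced: x^3 + x + 1.

1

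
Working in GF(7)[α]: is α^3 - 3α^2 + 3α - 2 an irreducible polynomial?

No

Write h(α) = α^3 - 3α^2 + 3α - 2.
Check for roots in GF(7): h(0) = 5; h(1) = 6; h(2) = 0 → root; h(3) = 0 → root; h(4) = 5; h(5) = 0 → root; h(6) = 5.
h(2) = 0, so (α − 2) divides h(α); h is reducible.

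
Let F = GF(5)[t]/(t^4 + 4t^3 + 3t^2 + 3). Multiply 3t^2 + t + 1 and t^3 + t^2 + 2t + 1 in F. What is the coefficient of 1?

Multiply in GF(5)[t]: (3t^2 + t + 1)·(t^3 + t^2 + 2t + 1) = 3t^5 + 4t^4 + 3t^3 + t^2 + 3t + 1.
Reduce using t^4 ≡ t^3 + 2t^2 + 2 (mod t^4 + 4t^3 + 3t^2 + 3).
Reduced: t^3 + 4t.

0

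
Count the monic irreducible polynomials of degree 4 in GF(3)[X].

18

Gauss's count: N_{3}(4) = (1/4) Σ_{d|4} μ(4/d)·3^d.
Divisors of 4: 1, 2, 4; μ(4/d) for each: 0, -1, 1.
Σ = − 3^2 + 3^4 = 72.
N = 72/4 = 18.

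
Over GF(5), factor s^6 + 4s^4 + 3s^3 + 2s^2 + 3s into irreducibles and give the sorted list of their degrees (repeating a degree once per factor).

Write g(s) = s^6 + 4s^4 + 3s^3 + 2s^2 + 3s.
Roots in GF(5): g(0) = 0 → root; g(1) = 3; g(2) = 1; g(3) = 1; g(4) = 1.
Linear factors from roots: (s).
Complete factorization: g(s) = (s)·(s^2 + 4s + 2)·(s^3 + s^2 + 3s + 4).
Factor degrees with multiplicity: 1 + 2 + 3 = 6.

1, 2, 3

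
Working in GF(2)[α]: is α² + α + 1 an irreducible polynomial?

Write h(α) = α² + α + 1.
Check for roots in GF(2): h(0) = 1; h(1) = 1.
No roots. A degree-2 polynomial over a field with no linear factor is irreducible.

Yes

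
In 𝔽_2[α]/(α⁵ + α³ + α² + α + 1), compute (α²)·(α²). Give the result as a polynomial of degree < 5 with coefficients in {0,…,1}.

α^4

Multiply in 𝔽_2[α]: (α²)·(α²) = α⁴.
Reduced: α⁴.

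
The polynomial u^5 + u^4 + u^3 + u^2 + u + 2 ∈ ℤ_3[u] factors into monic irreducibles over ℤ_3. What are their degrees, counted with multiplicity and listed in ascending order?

Write g(u) = u^5 + u^4 + u^3 + u^2 + u + 2.
Roots in ℤ_3: g(0) = 2; g(1) = 1; g(2) = 1.
Complete factorization: g(u) = (u^2 + 2u + 2)·(u^3 + 2u^2 + u + 1).
Factor degrees with multiplicity: 2 + 3 = 5.

2, 3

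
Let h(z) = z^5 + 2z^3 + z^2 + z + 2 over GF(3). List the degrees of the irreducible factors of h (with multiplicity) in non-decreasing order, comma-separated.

5

Roots in GF(3): h(0) = 2; h(1) = 1; h(2) = 2.
Complete factorization: h(z) = (z^5 + 2z^3 + z^2 + z + 2).
Factor degrees with multiplicity: 5 = 5.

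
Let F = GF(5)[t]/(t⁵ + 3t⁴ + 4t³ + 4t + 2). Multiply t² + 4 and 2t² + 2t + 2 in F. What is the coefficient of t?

Multiply in GF(5)[t]: (t² + 4)·(2t² + 2t + 2) = 2t⁴ + 2t³ + 3t + 3.
Reduced: 2t⁴ + 2t³ + 3t + 3.

3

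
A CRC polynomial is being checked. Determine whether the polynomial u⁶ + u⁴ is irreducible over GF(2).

Write g(u) = u⁶ + u⁴.
Check for roots in GF(2): g(0) = 0 → root; g(1) = 0 → root.
g(0) = 0, so (u) divides g(u); g is reducible.

No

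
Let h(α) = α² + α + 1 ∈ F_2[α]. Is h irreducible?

Check for roots in F_2: h(0) = 1; h(1) = 1.
No roots. A degree-2 polynomial over a field with no linear factor is irreducible.

Yes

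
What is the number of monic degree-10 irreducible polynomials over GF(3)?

5880

By the necklace-counting formula, N_3(10) = (1/10) Σ_{d|10} μ(10/d)·3^d.
Divisors of 10: 1, 2, 5, 10; μ(10/d) for each: 1, -1, -1, 1.
Σ = 3^1 − 3^2 − 3^5 + 3^10 = 58800.
N = 58800/10 = 5880.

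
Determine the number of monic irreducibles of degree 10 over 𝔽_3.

The number of monic irreducibles of degree 10 over GF(3) is (1/10)·Σ_{d∣10} μ(10/d) 3^d.
Divisors of 10: 1, 2, 5, 10; μ(10/d) for each: 1, -1, -1, 1.
Σ = 3^1 − 3^2 − 3^5 + 3^10 = 58800.
N = 58800/10 = 5880.

5880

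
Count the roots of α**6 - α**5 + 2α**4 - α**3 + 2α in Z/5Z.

2

Write P(α) = α**6 - α**5 + 2α**4 - α**3 + 2α.
Evaluate at each of the 5 elements of Z/5Z:
P(0) = 0 → root; P(1) = 3; P(2) = 0 → root; P(3) = 2; P(4) = 3.
Roots: {0, 2}.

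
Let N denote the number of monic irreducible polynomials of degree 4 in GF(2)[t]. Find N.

3

x^(2^4) − x is the product of all monic irreducibles of degree dividing 4; Möbius inversion gives N = (1/4) Σ μ(4/d)·2^d.
Divisors of 4: 1, 2, 4; μ(4/d) for each: 0, -1, 1.
Σ = − 2^2 + 2^4 = 12.
N = 12/4 = 3.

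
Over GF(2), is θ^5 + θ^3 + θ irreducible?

Write h(θ) = θ^5 + θ^3 + θ.
Check for roots in GF(2): h(0) = 0 → root; h(1) = 1.
h(0) = 0, so (θ) divides h(θ); h is reducible.

No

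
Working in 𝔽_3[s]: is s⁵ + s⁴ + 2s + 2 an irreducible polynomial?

No

Write g(s) = s⁵ + s⁴ + 2s + 2.
Check for roots in 𝔽_3: g(0) = 2; g(1) = 0 → root; g(2) = 0 → root.
g(1) = 0, so (s − 1) divides g(s); g is reducible.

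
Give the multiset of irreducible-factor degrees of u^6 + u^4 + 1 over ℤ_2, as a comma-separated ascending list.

3, 3

Write g(u) = u^6 + u^4 + 1.
Roots in ℤ_2: g(0) = 1; g(1) = 1.
Complete factorization: g(u) = (u^3 + u^2 + 1)^2.
Factor degrees with multiplicity: 3 + 3 = 6.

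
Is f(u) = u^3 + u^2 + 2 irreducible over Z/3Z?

Check for roots in Z/3Z: f(0) = 2; f(1) = 1; f(2) = 2.
No roots. A degree-3 polynomial over a field with no linear factor is irreducible.

Yes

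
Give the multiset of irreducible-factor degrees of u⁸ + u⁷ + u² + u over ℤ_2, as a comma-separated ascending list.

Write f(u) = u⁸ + u⁷ + u² + u.
Roots in ℤ_2: f(0) = 0 → root; f(1) = 0 → root.
Linear factors from roots: (u), (u + 1).
Complete factorization: f(u) = (u)·(u + 1)^3·(u² + u + 1)^2.
Factor degrees with multiplicity: 1 + 1 + 1 + 1 + 2 + 2 = 8.

1, 1, 1, 1, 2, 2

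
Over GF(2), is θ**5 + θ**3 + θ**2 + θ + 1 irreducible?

Write P(θ) = θ**5 + θ**3 + θ**2 + θ + 1.
Check for roots in GF(2): P(0) = 1; P(1) = 1.
No roots, so no linear factors.
Monic irreducibles of degree 2 over GF(2): θ**2 + θ + 1.
None of them divide P (all give nonzero remainder).
No irreducible factor of degree ≤ 2 exists, so P is irreducible over GF(2).

Yes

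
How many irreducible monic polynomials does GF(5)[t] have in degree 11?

4438920

By the necklace-counting formula, N_5(11) = (1/11) Σ_{d|11} μ(11/d)·5^d.
Divisors of 11: 1, 11; μ(11/d) for each: -1, 1.
Σ = − 5^1 + 5^11 = 48828120.
N = 48828120/11 = 4438920.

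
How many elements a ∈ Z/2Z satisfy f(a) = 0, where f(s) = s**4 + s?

2

Evaluate at each of the 2 elements of Z/2Z:
f(0) = 0 → root; f(1) = 0 → root.
Roots: {0, 1}.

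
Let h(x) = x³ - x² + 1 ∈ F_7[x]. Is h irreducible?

Check for roots in F_7: h(0) = 1; h(1) = 1; h(2) = 5; h(3) = 5; h(4) = 0 → root; h(5) = 3; h(6) = 6.
h(4) = 0, so (x − 4) divides h(x); h is reducible.

No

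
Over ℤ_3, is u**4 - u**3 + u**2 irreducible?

Write P(u) = u**4 - u**3 + u**2.
Check for roots in ℤ_3: P(0) = 0 → root; P(1) = 1; P(2) = 0 → root.
P(0) = 0, so (u) divides P(u); P is reducible.

No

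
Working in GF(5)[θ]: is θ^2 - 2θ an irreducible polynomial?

Write P(θ) = θ^2 - 2θ.
Check for roots in GF(5): P(0) = 0 → root; P(1) = 4; P(2) = 0 → root; P(3) = 3; P(4) = 3.
P(0) = 0, so (θ) divides P(θ); P is reducible.

No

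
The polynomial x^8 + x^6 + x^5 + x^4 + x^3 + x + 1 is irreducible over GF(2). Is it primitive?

No

Write f(x) = x^8 + x^6 + x^5 + x^4 + x^3 + x + 1.
|GF(2^8)^×| = 2^8 − 1 = 255. Prime factorization: 255 = 3·5·17.
f is primitive ⇔ x has order 255 in GF(2)[x]/(f), i.e. x^(255/q) ≠ 1 for each prime q | 255.
x^(85) mod f = 1
x^(51) mod f = x^6 + x^5 + x^4 + x^3.
x^(15) mod f = x^7 + x^5 + x^4 + x^3 + x^2.
Since x^(85) = 1, the order of x divides 85 < 255; not primitive.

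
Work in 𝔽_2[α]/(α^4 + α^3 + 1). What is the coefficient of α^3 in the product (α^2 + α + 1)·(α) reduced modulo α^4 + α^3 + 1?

1

Multiply in 𝔽_2[α]: (α^2 + α + 1)·(α) = α^3 + α^2 + α.
Reduced: α^3 + α^2 + α.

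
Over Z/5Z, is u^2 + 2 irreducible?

Yes

Write P(u) = u^2 + 2.
Check for roots in Z/5Z: P(0) = 2; P(1) = 3; P(2) = 1; P(3) = 1; P(4) = 3.
No roots. A degree-2 polynomial over a field with no linear factor is irreducible.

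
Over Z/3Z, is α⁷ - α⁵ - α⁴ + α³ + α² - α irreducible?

No

Write m(α) = α⁷ - α⁵ - α⁴ + α³ + α² - α.
Check for roots in Z/3Z: m(0) = 0 → root; m(1) = 0 → root; m(2) = 0 → root.
m(0) = 0, so (α) divides m(α); m is reducible.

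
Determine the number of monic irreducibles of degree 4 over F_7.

The number of monic irreducibles of degree 4 over GF(7) is (1/4)·Σ_{d∣4} μ(4/d) 7^d.
Divisors of 4: 1, 2, 4; μ(4/d) for each: 0, -1, 1.
Σ = − 7^2 + 7^4 = 2352.
N = 2352/4 = 588.

588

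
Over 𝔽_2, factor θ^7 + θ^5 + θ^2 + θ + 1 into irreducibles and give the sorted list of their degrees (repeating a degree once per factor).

7

Write f(θ) = θ^7 + θ^5 + θ^2 + θ + 1.
Roots in 𝔽_2: f(0) = 1; f(1) = 1.
Complete factorization: f(θ) = (θ^7 + θ^5 + θ^2 + θ + 1).
Factor degrees with multiplicity: 7 = 7.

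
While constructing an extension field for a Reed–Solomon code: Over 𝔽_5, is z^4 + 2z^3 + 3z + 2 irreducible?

Write h(z) = z^4 + 2z^3 + 3z + 2.
Check for roots in 𝔽_5: h(0) = 2; h(1) = 3; h(2) = 0 → root; h(3) = 1; h(4) = 3.
h(2) = 0, so (z − 2) divides h(z); h is reducible.

No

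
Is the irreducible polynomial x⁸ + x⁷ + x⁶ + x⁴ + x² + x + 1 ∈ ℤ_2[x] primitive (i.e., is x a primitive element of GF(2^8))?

Write f(x) = x⁸ + x⁷ + x⁶ + x⁴ + x² + x + 1.
|GF(2^8)^×| = 2^8 − 1 = 255. Prime factorization: 255 = 3·5·17.
f is primitive ⇔ x has order 255 in GF(2)[x]/(f), i.e. x^(255/q) ≠ 1 for each prime q | 255.
x^(85) mod f = 1
x^(51) mod f = 1
x^(15) mod f = x⁷ + x⁴ + x³ + x² + x.
Since x^(85) = 1, the order of x divides 85 < 255; not primitive.

No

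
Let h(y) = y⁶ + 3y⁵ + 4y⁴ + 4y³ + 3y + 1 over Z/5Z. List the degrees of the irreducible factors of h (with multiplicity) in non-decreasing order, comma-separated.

Roots in Z/5Z: h(0) = 1; h(1) = 1; h(2) = 3; h(3) = 0 → root; h(4) = 1.
Linear factors from roots: (y + 2).
Complete factorization: h(y) = (y + 2)·(y² + 2y + 3)·(y³ + 4y² + y + 1).
Factor degrees with multiplicity: 1 + 2 + 3 = 6.

1, 2, 3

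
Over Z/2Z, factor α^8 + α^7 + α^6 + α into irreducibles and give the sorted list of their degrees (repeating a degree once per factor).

1, 1, 1, 1, 4

Write g(α) = α^8 + α^7 + α^6 + α.
Roots in Z/2Z: g(0) = 0 → root; g(1) = 0 → root.
Linear factors from roots: (α), (α + 1).
Complete factorization: g(α) = (α)·(α + 1)^3·(α^4 + α + 1).
Factor degrees with multiplicity: 1 + 1 + 1 + 1 + 4 = 8.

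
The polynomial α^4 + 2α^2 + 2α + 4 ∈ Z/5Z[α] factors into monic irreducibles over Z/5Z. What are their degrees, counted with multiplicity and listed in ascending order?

Write g(α) = α^4 + 2α^2 + 2α + 4.
Roots in Z/5Z: g(0) = 4; g(1) = 4; g(2) = 2; g(3) = 4; g(4) = 0 → root.
Linear factors from roots: (α + 1).
Complete factorization: g(α) = (α + 1)·(α^3 + 4α^2 + 3α + 4).
Factor degrees with multiplicity: 1 + 3 = 4.

1, 3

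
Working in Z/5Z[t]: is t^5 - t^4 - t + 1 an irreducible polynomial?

No

Write P(t) = t^5 - t^4 - t + 1.
Check for roots in Z/5Z: P(0) = 1; P(1) = 0 → root; P(2) = 0 → root; P(3) = 0 → root; P(4) = 0 → root.
P(1) = 0, so (t − 1) divides P(t); P is reducible.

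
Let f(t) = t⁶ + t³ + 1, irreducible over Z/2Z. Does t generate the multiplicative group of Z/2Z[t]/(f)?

No

|GF(2^6)^×| = 2^6 − 1 = 63. Prime factorization: 63 = 3^2·7.
f is primitive ⇔ t has order 63 in GF(2)[t]/(f), i.e. t^(63/q) ≠ 1 for each prime q | 63.
t^(21) mod f = t³.
t^(9) mod f = 1
Since t^(9) = 1, the order of t divides 9 < 63; not primitive.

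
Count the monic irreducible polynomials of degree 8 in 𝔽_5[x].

Gauss's count: N_{5}(8) = (1/8) Σ_{d|8} μ(8/d)·5^d.
Divisors of 8: 1, 2, 4, 8; μ(8/d) for each: 0, 0, -1, 1.
Σ = − 5^4 + 5^8 = 390000.
N = 390000/8 = 48750.

48750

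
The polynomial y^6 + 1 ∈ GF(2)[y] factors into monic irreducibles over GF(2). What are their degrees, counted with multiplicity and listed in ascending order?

Write f(y) = y^6 + 1.
Roots in GF(2): f(0) = 1; f(1) = 0 → root.
Linear factors from roots: (y + 1).
Complete factorization: f(y) = (y + 1)^2·(y^2 + y + 1)^2.
Factor degrees with multiplicity: 1 + 1 + 2 + 2 = 6.

1, 1, 2, 2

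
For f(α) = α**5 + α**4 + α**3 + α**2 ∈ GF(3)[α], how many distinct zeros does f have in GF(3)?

2

Evaluate at each of the 3 elements of GF(3):
f(0) = 0 → root; f(1) = 1; f(2) = 0 → root.
Roots: {0, 2}.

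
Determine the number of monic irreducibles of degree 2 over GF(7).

21

Gauss's count: N_{7}(2) = (1/2) Σ_{d|2} μ(2/d)·7^d.
Divisors of 2: 1, 2; μ(2/d) for each: -1, 1.
Σ = − 7^1 + 7^2 = 42.
N = 42/2 = 21.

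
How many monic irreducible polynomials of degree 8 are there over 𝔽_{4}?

Gauss's count: N_{4}(8) = (1/8) Σ_{d|8} μ(8/d)·4^d.
Divisors of 8: 1, 2, 4, 8; μ(8/d) for each: 0, 0, -1, 1.
Σ = − 4^4 + 4^8 = 65280.
N = 65280/8 = 8160.

8160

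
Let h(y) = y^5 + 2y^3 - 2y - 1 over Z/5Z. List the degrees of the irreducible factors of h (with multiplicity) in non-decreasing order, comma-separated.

1, 1, 3

Roots in Z/5Z: h(0) = 4; h(1) = 0 → root; h(2) = 3; h(3) = 0 → root; h(4) = 3.
Linear factors from roots: (y - 1), (y + 2).
Complete factorization: h(y) = (y + 2)·(y - 1)·(y^3 - y^2 - 2).
Factor degrees with multiplicity: 1 + 1 + 3 = 5.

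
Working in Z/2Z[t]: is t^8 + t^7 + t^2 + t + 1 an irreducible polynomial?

Write m(t) = t^8 + t^7 + t^2 + t + 1.
Check for roots in Z/2Z: m(0) = 1; m(1) = 1.
No roots, so no linear factors.
Monic irreducibles of degree 2 over GF(2): t^2 + t + 1.
None of them divide m (all give nonzero remainder).
Monic irreducibles of degree 3 over GF(2): t^3 + t + 1, t^3 + t^2 + 1.
None of them divide m (all give nonzero remainder).
Monic irreducibles of degree 4 over GF(2): t^4 + t + 1, t^4 + t^3 + 1, t^4 + t^3 + t^2 + t + 1.
None of them divide m (all give nonzero remainder).
No irreducible factor of degree ≤ 4 exists, so m is irreducible over GF(2).

Yes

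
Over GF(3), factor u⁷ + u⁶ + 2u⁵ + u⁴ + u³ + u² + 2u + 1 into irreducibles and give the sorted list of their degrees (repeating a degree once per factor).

2, 2, 3

Write h(u) = u⁷ + u⁶ + 2u⁵ + u⁴ + u³ + u² + 2u + 1.
Roots in GF(3): h(0) = 1; h(1) = 1; h(2) = 1.
Complete factorization: h(u) = (u² + u + 2)·(u² + 2u + 2)·(u³ + u² + 2u + 1).
Factor degrees with multiplicity: 2 + 2 + 3 = 7.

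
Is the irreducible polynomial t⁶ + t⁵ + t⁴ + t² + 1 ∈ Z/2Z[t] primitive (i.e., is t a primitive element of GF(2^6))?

No

Write f(t) = t⁶ + t⁵ + t⁴ + t² + 1.
|GF(2^6)^×| = 2^6 − 1 = 63. Prime factorization: 63 = 3^2·7.
f is primitive ⇔ t has order 63 in GF(2)[t]/(f), i.e. t^(63/q) ≠ 1 for each prime q | 63.
t^(21) mod f = 1
t^(9) mod f = t³ + 1.
Since t^(21) = 1, the order of t divides 21 < 63; not primitive.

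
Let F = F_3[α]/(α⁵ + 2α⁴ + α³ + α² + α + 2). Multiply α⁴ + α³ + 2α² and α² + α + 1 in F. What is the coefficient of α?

1

Multiply in F_3[α]: (α⁴ + α³ + 2α²)·(α² + α + 1) = α⁶ + 2α⁵ + α⁴ + 2α².
Reduce using α⁵ ≡ α⁴ + 2α³ + 2α² + 2α + 1 (mod α⁵ + 2α⁴ + α³ + α² + α + 2).
Reduced: 2α³ + α² + α.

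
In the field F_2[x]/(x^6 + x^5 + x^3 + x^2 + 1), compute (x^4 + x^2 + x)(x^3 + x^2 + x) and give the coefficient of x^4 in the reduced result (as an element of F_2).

Multiply in F_2[x]: (x^4 + x^2 + x)·(x^3 + x^2 + x) = x^7 + x^6 + x^2.
Reduce using x^6 ≡ x^5 + x^3 + x^2 + 1 (mod x^6 + x^5 + x^3 + x^2 + 1).
Reduced: x^4 + x^3 + x^2 + x.

1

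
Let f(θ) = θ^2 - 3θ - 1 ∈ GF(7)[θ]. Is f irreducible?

Yes

Check for roots in GF(7): f(0) = 6; f(1) = 4; f(2) = 4; f(3) = 6; f(4) = 3; f(5) = 2; f(6) = 3.
No roots. A degree-2 polynomial over a field with no linear factor is irreducible.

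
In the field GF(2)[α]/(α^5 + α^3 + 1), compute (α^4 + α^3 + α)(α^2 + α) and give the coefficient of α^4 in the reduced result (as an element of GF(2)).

0

Multiply in GF(2)[α]: (α^4 + α^3 + α)·(α^2 + α) = α^6 + α^4 + α^3 + α^2.
Reduce using α^5 ≡ α^3 + 1 (mod α^5 + α^3 + 1).
Reduced: α^3 + α^2 + α.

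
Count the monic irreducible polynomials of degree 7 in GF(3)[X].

The number of monic irreducibles of degree 7 over GF(3) is (1/7)·Σ_{d∣7} μ(7/d) 3^d.
Divisors of 7: 1, 7; μ(7/d) for each: -1, 1.
Σ = − 3^1 + 3^7 = 2184.
N = 2184/7 = 312.

312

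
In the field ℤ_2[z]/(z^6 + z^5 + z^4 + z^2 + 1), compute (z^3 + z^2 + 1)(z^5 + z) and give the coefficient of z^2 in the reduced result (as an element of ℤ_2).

0

Multiply in ℤ_2[z]: (z^3 + z^2 + 1)·(z^5 + z) = z^8 + z^7 + z^5 + z^4 + z^3 + z.
Reduce using z^6 ≡ z^5 + z^4 + z^2 + 1 (mod z^6 + z^5 + z^4 + z^2 + 1).
Reduced: z^4 + z^3 + z + 1.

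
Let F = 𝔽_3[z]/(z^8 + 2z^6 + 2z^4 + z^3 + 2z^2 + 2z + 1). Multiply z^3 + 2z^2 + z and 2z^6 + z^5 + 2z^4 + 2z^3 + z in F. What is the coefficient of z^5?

2

Multiply in 𝔽_3[z]: (z^3 + 2z^2 + z)·(2z^6 + z^5 + 2z^4 + 2z^3 + z) = 2z^9 + 2z^8 + z^6 + 2z^3 + z^2.
Reduce using z^8 ≡ z^6 + z^4 + 2z^3 + z^2 + z + 2 (mod z^8 + 2z^6 + 2z^4 + z^3 + 2z^2 + 2z + 1).
Reduced: 2z^7 + 2z^5 + 2z^3 + 2z^2 + 1.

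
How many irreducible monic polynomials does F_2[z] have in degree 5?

The number of monic irreducibles of degree 5 over GF(2) is (1/5)·Σ_{d∣5} μ(5/d) 2^d.
Divisors of 5: 1, 5; μ(5/d) for each: -1, 1.
Σ = − 2^1 + 2^5 = 30.
N = 30/5 = 6.

6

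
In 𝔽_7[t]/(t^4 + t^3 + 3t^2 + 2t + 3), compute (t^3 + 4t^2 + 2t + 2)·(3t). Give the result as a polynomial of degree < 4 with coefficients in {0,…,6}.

Multiply in 𝔽_7[t]: (t^3 + 4t^2 + 2t + 2)·(3t) = 3t^4 + 5t^3 + 6t^2 + 6t.
Reduce using t^4 ≡ 6t^3 + 4t^2 + 5t + 4 (mod t^4 + t^3 + 3t^2 + 2t + 3).
Reduced: 2t^3 + 4t^2 + 5.

2t^3 + 4t^2 + 5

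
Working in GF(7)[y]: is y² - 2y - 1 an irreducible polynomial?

Write m(y) = y² - 2y - 1.
Check for roots in GF(7): m(0) = 6; m(1) = 5; m(2) = 6; m(3) = 2; m(4) = 0 → root; m(5) = 0 → root; m(6) = 2.
m(4) = 0, so (y − 4) divides m(y); m is reducible.

No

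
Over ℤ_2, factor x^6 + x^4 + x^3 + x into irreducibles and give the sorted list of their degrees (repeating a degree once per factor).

Write g(x) = x^6 + x^4 + x^3 + x.
Roots in ℤ_2: g(0) = 0 → root; g(1) = 0 → root.
Linear factors from roots: (x), (x + 1).
Complete factorization: g(x) = (x)·(x + 1)^3·(x^2 + x + 1).
Factor degrees with multiplicity: 1 + 1 + 1 + 1 + 2 = 6.

1, 1, 1, 1, 2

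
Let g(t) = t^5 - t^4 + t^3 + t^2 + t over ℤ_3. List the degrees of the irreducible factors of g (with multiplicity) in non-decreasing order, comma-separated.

1, 1, 1, 2

Roots in ℤ_3: g(0) = 0 → root; g(1) = 0 → root; g(2) = 0 → root.
Linear factors from roots: (t), (t - 1), (t + 1).
Complete factorization: g(t) = (t)·(t + 1)·(t - 1)·(t^2 - t - 1).
Factor degrees with multiplicity: 1 + 1 + 1 + 2 = 5.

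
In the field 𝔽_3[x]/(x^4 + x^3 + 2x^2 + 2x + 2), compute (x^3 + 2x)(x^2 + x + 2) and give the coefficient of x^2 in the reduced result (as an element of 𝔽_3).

0

Multiply in 𝔽_3[x]: (x^3 + 2x)·(x^2 + x + 2) = x^5 + x^4 + x^3 + 2x^2 + x.
Reduce using x^4 ≡ 2x^3 + x^2 + x + 1 (mod x^4 + x^3 + 2x^2 + 2x + 2).
Reduced: 2x^3 + 2x.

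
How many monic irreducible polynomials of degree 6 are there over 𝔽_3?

116

x^(3^6) − x is the product of all monic irreducibles of degree dividing 6; Möbius inversion gives N = (1/6) Σ μ(6/d)·3^d.
Divisors of 6: 1, 2, 3, 6; μ(6/d) for each: 1, -1, -1, 1.
Σ = 3^1 − 3^2 − 3^3 + 3^6 = 696.
N = 696/6 = 116.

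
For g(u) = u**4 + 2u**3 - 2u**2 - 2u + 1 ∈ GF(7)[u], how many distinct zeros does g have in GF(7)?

Evaluate at each of the 7 elements of GF(7):
g(0) = 1; g(1) = 0 → root; g(2) = 0 → root; g(3) = 0 → root; g(4) = 2; g(5) = 4; g(6) = 0 → root.
Roots: {1, 2, 3, 6}.

4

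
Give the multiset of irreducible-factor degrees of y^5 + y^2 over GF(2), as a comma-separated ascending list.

1, 1, 1, 2

Write h(y) = y^5 + y^2.
Roots in GF(2): h(0) = 0 → root; h(1) = 0 → root.
Linear factors from roots: (y), (y + 1).
Complete factorization: h(y) = (y + 1)·(y)^2·(y^2 + y + 1).
Factor degrees with multiplicity: 1 + 1 + 1 + 2 = 5.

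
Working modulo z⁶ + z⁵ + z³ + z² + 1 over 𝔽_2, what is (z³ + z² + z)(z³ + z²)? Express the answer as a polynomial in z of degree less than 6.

z^5 + z^2 + 1

Multiply in 𝔽_2[z]: (z³ + z² + z)·(z³ + z²) = z⁶ + z³.
Reduce using z⁶ ≡ z⁵ + z³ + z² + 1 (mod z⁶ + z⁵ + z³ + z² + 1).
Reduced: z⁵ + z² + 1.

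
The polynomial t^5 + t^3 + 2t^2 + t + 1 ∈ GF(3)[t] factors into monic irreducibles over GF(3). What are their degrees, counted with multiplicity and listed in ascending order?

1, 1, 3

Write h(t) = t^5 + t^3 + 2t^2 + t + 1.
Roots in GF(3): h(0) = 1; h(1) = 0 → root; h(2) = 0 → root.
Linear factors from roots: (t + 2), (t + 1).
Complete factorization: h(t) = (t + 1)·(t + 2)·(t^3 + 2t + 2).
Factor degrees with multiplicity: 1 + 1 + 3 = 5.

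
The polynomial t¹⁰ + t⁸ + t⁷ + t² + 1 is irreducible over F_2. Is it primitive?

Write f(t) = t¹⁰ + t⁸ + t⁷ + t² + 1.
|GF(2^10)^×| = 2^10 − 1 = 1023. Prime factorization: 1023 = 3·11·31.
f is primitive ⇔ t has order 1023 in GF(2)[t]/(f), i.e. t^(1023/q) ≠ 1 for each prime q | 1023.
t^(341) mod f = t⁸ + t⁷ + t⁶ + t⁵ + t² + t + 1.
t^(93) mod f = t⁸ + t³ + t² + t.
t^(33) mod f = t⁸ + t⁷ + t³ + t².
None equal 1, so t has full order 1023; f is primitive.

Yes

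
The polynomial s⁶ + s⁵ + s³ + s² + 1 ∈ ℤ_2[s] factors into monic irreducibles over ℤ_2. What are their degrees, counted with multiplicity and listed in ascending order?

6

Write f(s) = s⁶ + s⁵ + s³ + s² + 1.
Roots in ℤ_2: f(0) = 1; f(1) = 1.
Complete factorization: f(s) = (s⁶ + s⁵ + s³ + s² + 1).
Factor degrees with multiplicity: 6 = 6.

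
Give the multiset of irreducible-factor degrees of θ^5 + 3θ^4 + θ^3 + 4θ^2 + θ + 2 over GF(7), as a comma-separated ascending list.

5

Write f(θ) = θ^5 + 3θ^4 + θ^3 + 4θ^2 + θ + 2.
Complete factorization: f(θ) = (θ^5 + 3θ^4 + θ^3 + 4θ^2 + θ + 2).
Factor degrees with multiplicity: 5 = 5.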